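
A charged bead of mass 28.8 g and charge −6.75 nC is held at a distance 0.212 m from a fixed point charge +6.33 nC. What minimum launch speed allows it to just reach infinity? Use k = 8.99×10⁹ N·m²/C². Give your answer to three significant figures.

To just escape, total mechanical energy must reach zero at infinity: ½mv²_min + U = 0, so ½mv²_min = −U = |kQq|/r.
|U| = |kQq|/r = (8.99×10⁹ N·m²/C²)(6.33×10⁻⁹)(6.75×10⁻⁹)/(0.212) = 1.81×10⁻⁶ J.
v_min = √(2|U|/m) = √(2·1.81×10⁻⁶/0.0288) = 0.0112 m/s.

0.0112 m/s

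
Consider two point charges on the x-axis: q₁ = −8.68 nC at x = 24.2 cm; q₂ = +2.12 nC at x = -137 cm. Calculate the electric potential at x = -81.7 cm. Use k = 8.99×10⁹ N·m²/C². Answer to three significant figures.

The total potential is the scalar sum of each charge's contribution, V = Σ kqᵢ/rᵢ.
Distances from the field point to each charge: r₁ = 1.06 m, r₂ = 0.553 m.
V = k[(-8.68×10⁻⁹)/(1.06) + (2.12×10⁻⁹)/(0.553)] = -39.2 V.

-39.2 V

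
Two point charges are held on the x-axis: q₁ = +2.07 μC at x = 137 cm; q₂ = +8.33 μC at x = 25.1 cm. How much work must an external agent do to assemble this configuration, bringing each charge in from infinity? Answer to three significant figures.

0.139 J

The assembly work is the sum of pairwise potential energies, U = Σ_{i<j} kqᵢqⱼ/rᵢⱼ.
Pair separations: r₁₂ = 1.12 m.
U = (0.139) = 0.139 J.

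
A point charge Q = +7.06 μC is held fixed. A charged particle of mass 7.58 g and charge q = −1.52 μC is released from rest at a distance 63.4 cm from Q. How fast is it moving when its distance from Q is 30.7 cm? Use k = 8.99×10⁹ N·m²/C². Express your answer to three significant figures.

Only the electrostatic force acts, so mechanical energy is conserved: ½mv² = U₁ − U₂ = kQq(1/r₁ − 1/r₂).
U₁ − U₂ = (8.99×10⁹ N·m²/C²)(7.06×10⁻⁶ C)(-1.52×10⁻⁶ C)(1/0.634 − 1/0.307) = 0.162 J.
v = √(2·0.162/7.58×10⁻³) = 6.54 m/s.

6.54 m/s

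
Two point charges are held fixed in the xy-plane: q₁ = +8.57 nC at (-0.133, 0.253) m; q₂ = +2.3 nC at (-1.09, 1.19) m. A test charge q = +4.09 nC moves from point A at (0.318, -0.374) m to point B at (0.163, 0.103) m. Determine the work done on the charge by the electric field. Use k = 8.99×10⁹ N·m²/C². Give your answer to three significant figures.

The work done by the electric force is W_field = −ΔU = −q(V_B − V_A) = q(V_A − V_B).
At A: distances to the source charges are 0.772 m, 2.10 m; V_A = Σ kqᵢ/rᵢ = 110 V.
At B: distances to the source charges are 0.332 m, 1.66 m; V_B = Σ kqᵢ/rᵢ = 245 V.
ΔV = V_B − V_A = 135 V.
W_field = −qΔV = −(4.09×10⁻⁹ C)(135 V) = -5.52×10⁻⁷ J.

-5.52×10⁻⁷ J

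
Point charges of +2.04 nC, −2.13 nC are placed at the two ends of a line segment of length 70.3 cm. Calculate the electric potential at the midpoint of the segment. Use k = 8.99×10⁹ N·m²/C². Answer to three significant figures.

-2.30 V

Electric potential is a scalar, so the contributions from each charge add algebraically: V = Σ kqᵢ/rᵢ.
Each charge is 0.351 m from the midpoint.
V = k[(2.04×10⁻⁹)/(0.351) + (-2.13×10⁻⁹)/(0.351)] = -2.30 V.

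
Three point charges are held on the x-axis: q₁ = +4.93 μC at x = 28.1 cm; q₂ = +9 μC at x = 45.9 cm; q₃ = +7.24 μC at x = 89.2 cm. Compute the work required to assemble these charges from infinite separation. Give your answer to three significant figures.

4.12 J

The assembly work is the sum of pairwise potential energies, U = Σ_{i<j} kqᵢqⱼ/rᵢⱼ.
Pair separations: r₁₂ = 0.178 m, r₁₃ = 0.611 m, r₂₃ = 0.433 m.
U = (2.24) + (0.525) + (1.35) = 4.12 J.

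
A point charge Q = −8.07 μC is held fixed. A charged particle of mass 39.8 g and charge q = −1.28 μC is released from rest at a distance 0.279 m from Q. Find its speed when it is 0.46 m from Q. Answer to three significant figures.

Only the electrostatic force acts, so mechanical energy is conserved: ½mv² = U₁ − U₂ = kQq(1/r₁ − 1/r₂).
U₁ − U₂ = (8.99×10⁹ N·m²/C²)(-8.07×10⁻⁶ C)(-1.28×10⁻⁶ C)(1/0.279 − 1/0.460) = 0.131 J.
v = √(2·0.131/0.0398) = 2.57 m/s.

2.57 m/s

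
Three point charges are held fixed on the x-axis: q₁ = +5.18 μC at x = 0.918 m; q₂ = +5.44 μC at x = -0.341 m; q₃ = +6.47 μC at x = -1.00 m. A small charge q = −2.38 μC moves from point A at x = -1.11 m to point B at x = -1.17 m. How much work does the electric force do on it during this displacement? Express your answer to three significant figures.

The work done by the electric force is W_field = −ΔU = −q(V_B − V_A) = q(V_A − V_B).
At A: distances to the source charges are 2.03 m, 0.769 m, 0.110 m; V_A = Σ kqᵢ/rᵢ = 6.15×10⁵ V.
At B: distances to the source charges are 2.09 m, 0.829 m, 0.170 m; V_B = Σ kqᵢ/rᵢ = 4.23×10⁵ V.
ΔV = V_B − V_A = -1.92×10⁵ V.
W_field = −qΔV = −(-2.38×10⁻⁶ C)(-1.92×10⁵ V) = -0.457 J.

-0.457 J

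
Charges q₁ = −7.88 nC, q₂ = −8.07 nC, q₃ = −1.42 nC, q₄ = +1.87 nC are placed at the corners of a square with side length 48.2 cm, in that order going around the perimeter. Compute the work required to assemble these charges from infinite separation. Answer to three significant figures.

The work to assemble the configuration equals its total potential energy, U = Σ kqᵢqⱼ/rᵢⱼ over all pairs.
The four side pairs have separation 0.482 m and the two diagonal pairs 0.682 m.
Summing all 6 pair terms gives U = 1.02×10⁻⁶ J.

1.02×10⁻⁶ J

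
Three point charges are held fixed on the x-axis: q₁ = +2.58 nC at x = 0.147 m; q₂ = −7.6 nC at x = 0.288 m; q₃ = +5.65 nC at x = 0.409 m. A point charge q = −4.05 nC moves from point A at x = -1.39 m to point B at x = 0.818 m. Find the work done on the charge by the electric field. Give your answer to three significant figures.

The work done by the electric force is W_field = −ΔU = −q(V_B − V_A) = q(V_A − V_B).
At A: distances to the source charges are 1.54 m, 1.68 m, 1.80 m; V_A = Σ kqᵢ/rᵢ = 2.61 V.
At B: distances to the source charges are 0.671 m, 0.530 m, 0.409 m; V_B = Σ kqᵢ/rᵢ = 29.8 V.
ΔV = V_B − V_A = 27.2 V.
W_field = −qΔV = −(-4.05×10⁻⁹ C)(27.2 V) = 1.10×10⁻⁷ J.

1.10×10⁻⁷ J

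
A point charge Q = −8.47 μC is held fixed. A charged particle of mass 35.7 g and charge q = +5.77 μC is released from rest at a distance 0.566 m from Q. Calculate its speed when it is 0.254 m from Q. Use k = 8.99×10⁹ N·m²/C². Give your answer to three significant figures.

Only the electrostatic force acts, so mechanical energy is conserved: ½mv² = U₁ − U₂ = kQq(1/r₁ − 1/r₂).
U₁ − U₂ = (8.99×10⁹ N·m²/C²)(-8.47×10⁻⁶ C)(5.77×10⁻⁶ C)(1/0.566 − 1/0.254) = 0.954 J.
v = √(2·0.954/0.0357) = 7.31 m/s.

7.31 m/s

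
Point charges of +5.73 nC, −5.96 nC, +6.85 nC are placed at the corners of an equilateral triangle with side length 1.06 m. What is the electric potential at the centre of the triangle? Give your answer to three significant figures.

Electric potential is a scalar, so the contributions from each charge add algebraically: V = Σ kqᵢ/rᵢ.
The distance from each vertex to the centroid is a/√3 = 0.612 m.
V = k[(5.73×10⁻⁹)/(0.612) + (-5.96×10⁻⁹)/(0.612) + (6.85×10⁻⁹)/(0.612)] = 97.2 V.

97.2 V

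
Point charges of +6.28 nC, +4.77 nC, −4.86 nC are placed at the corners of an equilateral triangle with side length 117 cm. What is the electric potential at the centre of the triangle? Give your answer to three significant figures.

The total potential is the scalar sum of each charge's contribution, V = Σ kqᵢ/rᵢ.
The distance from each vertex to the centroid is a/√3 = 0.675 m.
V = k[(6.28×10⁻⁹)/(0.675) + (4.77×10⁻⁹)/(0.675) + (-4.86×10⁻⁹)/(0.675)] = 82.4 V.

82.4 V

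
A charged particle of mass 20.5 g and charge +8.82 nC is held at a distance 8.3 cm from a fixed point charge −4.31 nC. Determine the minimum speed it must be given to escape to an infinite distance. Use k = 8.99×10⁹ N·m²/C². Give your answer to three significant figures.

0.0200 m/s

To just escape, total mechanical energy must reach zero at infinity: ½mv²_min + U = 0, so ½mv²_min = −U = |kQq|/r.
|U| = |kQq|/r = (8.99×10⁹ N·m²/C²)(4.31×10⁻⁹)(8.82×10⁻⁹)/(0.0830) = 4.12×10⁻⁶ J.
v_min = √(2|U|/m) = √(2·4.12×10⁻⁶/0.0205) = 0.0200 m/s.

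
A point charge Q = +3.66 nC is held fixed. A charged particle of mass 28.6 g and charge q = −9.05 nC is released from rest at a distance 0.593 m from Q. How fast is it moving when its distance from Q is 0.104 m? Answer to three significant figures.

0.0128 m/s

Only the electrostatic force acts, so mechanical energy is conserved: ½mv² = U₁ − U₂ = kQq(1/r₁ − 1/r₂).
U₁ − U₂ = (8.99×10⁹ N·m²/C²)(3.66×10⁻⁹ C)(-9.05×10⁻⁹ C)(1/0.593 − 1/0.104) = 2.36×10⁻⁶ J.
v = √(2·2.36×10⁻⁶/0.0286) = 0.0128 m/s.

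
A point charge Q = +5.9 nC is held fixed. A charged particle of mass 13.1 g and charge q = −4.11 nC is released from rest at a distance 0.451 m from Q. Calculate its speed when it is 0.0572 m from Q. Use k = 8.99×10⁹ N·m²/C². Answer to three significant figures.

Only the electrostatic force acts, so mechanical energy is conserved: ½mv² = U₁ − U₂ = kQq(1/r₁ − 1/r₂).
U₁ − U₂ = (8.99×10⁹ N·m²/C²)(5.90×10⁻⁹ C)(-4.11×10⁻⁹ C)(1/0.451 − 1/0.0572) = 3.33×10⁻⁶ J.
v = √(2·3.33×10⁻⁶/0.0131) = 0.0225 m/s.

0.0225 m/s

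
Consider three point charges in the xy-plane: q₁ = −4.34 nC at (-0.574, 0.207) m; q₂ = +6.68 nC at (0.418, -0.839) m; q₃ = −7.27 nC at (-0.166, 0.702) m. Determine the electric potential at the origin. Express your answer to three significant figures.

The total potential is the scalar sum of each charge's contribution, V = Σ kqᵢ/rᵢ.
Distances from the field point to each charge: r₁ = 0.610 m, r₂ = 0.937 m, r₃ = 0.721 m.
V = k[(-4.34×10⁻⁹)/(0.610) + (6.68×10⁻⁹)/(0.937) + (-7.27×10⁻⁹)/(0.721)] = -90.5 V.

-90.5 V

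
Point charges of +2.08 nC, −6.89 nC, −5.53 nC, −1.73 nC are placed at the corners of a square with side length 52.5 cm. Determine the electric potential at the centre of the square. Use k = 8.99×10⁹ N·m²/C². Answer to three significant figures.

Electric potential is a scalar, so the contributions from each charge add algebraically: V = Σ kqᵢ/rᵢ.
The distance from each corner to the centre is a√2/2 = 0.371 m.
V = k[(2.08×10⁻⁹)/(0.371) + (-6.89×10⁻⁹)/(0.371) + (-5.53×10⁻⁹)/(0.371) + (-1.73×10⁻⁹)/(0.371)] = -292 V.

-292 V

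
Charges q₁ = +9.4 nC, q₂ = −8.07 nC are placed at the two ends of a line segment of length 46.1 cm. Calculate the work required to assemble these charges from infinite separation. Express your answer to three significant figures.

-1.48×10⁻⁶ J

The work to assemble the configuration equals its total potential energy, U = Σ kqᵢqⱼ/rᵢⱼ over all pairs.
The separation is r = 0.461 m.
U = (-1.48×10⁻⁶) = -1.48×10⁻⁶ J.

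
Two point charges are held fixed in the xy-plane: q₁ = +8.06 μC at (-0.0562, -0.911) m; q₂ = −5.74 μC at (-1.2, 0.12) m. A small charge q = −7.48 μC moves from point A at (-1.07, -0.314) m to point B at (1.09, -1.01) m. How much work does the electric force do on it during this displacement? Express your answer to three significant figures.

0.711 J

The work done by the electric force is W_field = −ΔU = −q(V_B − V_A) = q(V_A − V_B).
At A: distances to the source charges are 1.18 m, 0.453 m; V_A = Σ kqᵢ/rᵢ = -5.23×10⁴ V.
At B: distances to the source charges are 1.15 m, 2.55 m; V_B = Σ kqᵢ/rᵢ = 4.28×10⁴ V.
ΔV = V_B − V_A = 9.51×10⁴ V.
W_field = −qΔV = −(-7.48×10⁻⁶ C)(9.51×10⁴ V) = 0.711 J.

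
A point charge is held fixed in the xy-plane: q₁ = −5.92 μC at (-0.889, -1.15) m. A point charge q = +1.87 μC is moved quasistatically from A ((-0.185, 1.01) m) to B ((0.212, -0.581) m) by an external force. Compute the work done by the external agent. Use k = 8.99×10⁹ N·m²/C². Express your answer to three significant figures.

For quasistatic motion the external work equals the change in potential energy: W_ext = qΔV = q(V_B − V_A).
At A: distance to the source charge is 2.27 m; V_A = kq₁/r = -2.34×10⁴ V.
At B: distance to the source charge is 1.24 m; V_B = kq₁/r = -4.29×10⁴ V.
ΔV = V_B − V_A = -1.95×10⁴ V.
W_ext = qΔV = (1.87×10⁻⁶ C)(-1.95×10⁴ V) = -0.0365 J.

-0.0365 J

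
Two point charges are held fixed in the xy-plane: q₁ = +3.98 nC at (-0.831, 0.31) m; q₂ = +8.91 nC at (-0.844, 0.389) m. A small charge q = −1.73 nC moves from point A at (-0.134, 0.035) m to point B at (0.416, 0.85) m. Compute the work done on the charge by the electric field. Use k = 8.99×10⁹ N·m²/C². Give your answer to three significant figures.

The work done by the electric force is W_field = −ΔU = −q(V_B − V_A) = q(V_A − V_B).
At A: distances to the source charges are 0.749 m, 0.793 m; V_A = Σ kqᵢ/rᵢ = 149 V.
At B: distances to the source charges are 1.36 m, 1.34 m; V_B = Σ kqᵢ/rᵢ = 86.0 V.
ΔV = V_B − V_A = -62.7 V.
W_field = −qΔV = −(-1.73×10⁻⁹ C)(-62.7 V) = -1.08×10⁻⁷ J.

-1.08×10⁻⁷ J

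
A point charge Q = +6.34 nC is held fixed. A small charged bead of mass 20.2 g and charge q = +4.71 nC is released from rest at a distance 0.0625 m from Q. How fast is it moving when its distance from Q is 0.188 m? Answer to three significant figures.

Only the electrostatic force acts, so mechanical energy is conserved: ½mv² = U₁ − U₂ = kQq(1/r₁ − 1/r₂).
U₁ − U₂ = (8.99×10⁹ N·m²/C²)(6.34×10⁻⁹ C)(4.71×10⁻⁹ C)(1/0.0625 − 1/0.188) = 2.87×10⁻⁶ J.
v = √(2·2.87×10⁻⁶/0.0202) = 0.0168 m/s.

0.0168 m/s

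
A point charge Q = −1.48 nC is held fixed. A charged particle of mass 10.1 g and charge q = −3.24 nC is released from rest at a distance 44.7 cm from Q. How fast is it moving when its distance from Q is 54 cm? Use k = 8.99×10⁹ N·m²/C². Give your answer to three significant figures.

1.81×10⁻³ m/s

Only the electrostatic force acts, so mechanical energy is conserved: ½mv² = U₁ − U₂ = kQq(1/r₁ − 1/r₂).
U₁ − U₂ = (8.99×10⁹ N·m²/C²)(-1.48×10⁻⁹ C)(-3.24×10⁻⁹ C)(1/0.447 − 1/0.540) = 1.66×10⁻⁸ J.
v = √(2·1.66×10⁻⁸/0.0101) = 1.81×10⁻³ m/s.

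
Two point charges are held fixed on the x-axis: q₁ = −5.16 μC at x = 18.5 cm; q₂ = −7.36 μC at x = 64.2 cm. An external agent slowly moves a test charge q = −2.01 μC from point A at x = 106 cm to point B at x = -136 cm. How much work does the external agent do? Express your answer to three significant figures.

-0.298 J

For quasistatic motion the external work equals the change in potential energy: W_ext = qΔV = q(V_B − V_A).
At A: distances to the source charges are 0.875 m, 0.418 m; V_A = Σ kqᵢ/rᵢ = -2.11×10⁵ V.
At B: distances to the source charges are 1.55 m, 2.00 m; V_B = Σ kqᵢ/rᵢ = -6.31×10⁴ V.
ΔV = V_B − V_A = 1.48×10⁵ V.
W_ext = qΔV = (-2.01×10⁻⁶ C)(1.48×10⁵ V) = -0.298 J.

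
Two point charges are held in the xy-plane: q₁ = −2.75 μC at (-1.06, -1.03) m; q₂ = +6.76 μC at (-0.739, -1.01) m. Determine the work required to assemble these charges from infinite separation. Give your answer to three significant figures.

The work to assemble the configuration equals its total potential energy, U = Σ kqᵢqⱼ/rᵢⱼ over all pairs.
Pair separations: r₁₂ = 0.322 m.
U = (-0.520) = -0.520 J.

-0.520 J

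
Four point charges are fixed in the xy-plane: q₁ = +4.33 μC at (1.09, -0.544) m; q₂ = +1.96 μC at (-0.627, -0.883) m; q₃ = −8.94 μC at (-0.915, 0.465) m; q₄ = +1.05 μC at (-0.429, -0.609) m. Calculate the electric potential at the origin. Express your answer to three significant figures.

Electric potential is a scalar, so the contributions from each charge add algebraically: V = Σ kqᵢ/rᵢ.
Distances from the field point to each charge: r₁ = 1.22 m, r₂ = 1.08 m, r₃ = 1.03 m, r₄ = 0.745 m.
V = k[(4.33×10⁻⁶)/(1.22) + (1.96×10⁻⁶)/(1.08) + (-8.94×10⁻⁶)/(1.03) + (1.05×10⁻⁶)/(0.745)] = -1.74×10⁴ V.

-1.74×10⁴ V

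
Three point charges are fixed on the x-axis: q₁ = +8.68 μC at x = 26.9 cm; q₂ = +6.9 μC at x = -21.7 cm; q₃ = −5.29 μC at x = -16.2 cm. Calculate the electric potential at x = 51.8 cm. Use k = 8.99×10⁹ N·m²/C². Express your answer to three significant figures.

Electric potential is a scalar, so the contributions from each charge add algebraically: V = Σ kqᵢ/rᵢ.
Distances from the field point to each charge: r₁ = 0.249 m, r₂ = 0.735 m, r₃ = 0.680 m.
V = k[(8.68×10⁻⁶)/(0.249) + (6.90×10⁻⁶)/(0.735) + (-5.29×10⁻⁶)/(0.680)] = 3.28×10⁵ V.

3.28×10⁵ V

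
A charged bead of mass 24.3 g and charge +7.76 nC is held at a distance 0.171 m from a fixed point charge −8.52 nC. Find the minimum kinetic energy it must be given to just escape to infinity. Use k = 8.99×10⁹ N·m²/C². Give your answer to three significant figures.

To just escape, total mechanical energy must reach zero at infinity: ½mv²_min + U = 0, so ½mv²_min = −U = |kQq|/r.
|U| = |kQq|/r = (8.99×10⁹ N·m²/C²)(8.52×10⁻⁹)(7.76×10⁻⁹)/(0.171) = 3.48×10⁻⁶ J.

3.48×10⁻⁶ J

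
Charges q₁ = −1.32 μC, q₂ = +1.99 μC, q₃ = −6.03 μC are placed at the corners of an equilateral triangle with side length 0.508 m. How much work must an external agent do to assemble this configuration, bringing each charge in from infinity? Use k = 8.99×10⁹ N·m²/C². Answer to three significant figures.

-0.118 J

The work to assemble the configuration equals its total potential energy, U = Σ kqᵢqⱼ/rᵢⱼ over all pairs.
All three pair separations equal the side length, 0.508 m.
U = (-0.0465) + (0.141) + (-0.212) = -0.118 J.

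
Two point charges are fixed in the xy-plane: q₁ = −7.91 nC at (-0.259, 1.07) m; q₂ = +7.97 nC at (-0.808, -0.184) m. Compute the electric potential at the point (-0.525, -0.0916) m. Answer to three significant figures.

181 V

Electric potential is a scalar, so the contributions from each charge add algebraically: V = Σ kqᵢ/rᵢ.
Distances from the field point to each charge: r₁ = 1.19 m, r₂ = 0.298 m.
V = k[(-7.91×10⁻⁹)/(1.19) + (7.97×10⁻⁹)/(0.298)] = 181 V.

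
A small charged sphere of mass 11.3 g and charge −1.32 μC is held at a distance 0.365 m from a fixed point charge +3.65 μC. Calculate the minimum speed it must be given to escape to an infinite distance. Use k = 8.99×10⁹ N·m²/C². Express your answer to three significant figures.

To just escape, total mechanical energy must reach zero at infinity: ½mv²_min + U = 0, so ½mv²_min = −U = |kQq|/r.
|U| = |kQq|/r = (8.99×10⁹ N·m²/C²)(3.65×10⁻⁶)(1.32×10⁻⁶)/(0.365) = 0.119 J.
v_min = √(2|U|/m) = √(2·0.119/0.0113) = 4.58 m/s.

4.58 m/s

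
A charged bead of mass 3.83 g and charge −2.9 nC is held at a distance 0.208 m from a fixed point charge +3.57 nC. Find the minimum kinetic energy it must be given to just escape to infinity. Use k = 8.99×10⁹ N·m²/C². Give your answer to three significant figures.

4.47×10⁻⁷ J

To just escape, total mechanical energy must reach zero at infinity: ½mv²_min + U = 0, so ½mv²_min = −U = |kQq|/r.
|U| = |kQq|/r = (8.99×10⁹ N·m²/C²)(3.57×10⁻⁹)(2.90×10⁻⁹)/(0.208) = 4.47×10⁻⁷ J.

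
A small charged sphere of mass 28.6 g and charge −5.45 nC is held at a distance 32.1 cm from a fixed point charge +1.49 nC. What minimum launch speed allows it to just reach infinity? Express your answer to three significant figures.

3.99×10⁻³ m/s

To just escape, total mechanical energy must reach zero at infinity: ½mv²_min + U = 0, so ½mv²_min = −U = |kQq|/r.
|U| = |kQq|/r = (8.99×10⁹ N·m²/C²)(1.49×10⁻⁹)(5.45×10⁻⁹)/(0.321) = 2.27×10⁻⁷ J.
v_min = √(2|U|/m) = √(2·2.27×10⁻⁷/0.0286) = 3.99×10⁻³ m/s.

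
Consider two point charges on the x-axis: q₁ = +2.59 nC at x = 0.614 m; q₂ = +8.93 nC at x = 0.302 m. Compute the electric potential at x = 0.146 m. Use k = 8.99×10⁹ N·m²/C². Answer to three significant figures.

The total potential is the scalar sum of each charge's contribution, V = Σ kqᵢ/rᵢ.
Distances from the field point to each charge: r₁ = 0.468 m, r₂ = 0.156 m.
V = k[(2.59×10⁻⁹)/(0.468) + (8.93×10⁻⁹)/(0.156)] = 564 V.

564 V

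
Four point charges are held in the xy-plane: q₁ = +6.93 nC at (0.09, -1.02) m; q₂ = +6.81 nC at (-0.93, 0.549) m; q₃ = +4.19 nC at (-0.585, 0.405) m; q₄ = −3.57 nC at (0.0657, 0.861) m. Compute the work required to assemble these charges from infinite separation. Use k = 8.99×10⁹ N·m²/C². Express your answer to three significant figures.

The assembly work is the sum of pairwise potential energies, U = Σ_{i<j} kqᵢqⱼ/rᵢⱼ.
Pair separations: r₁₂ = 1.87 m, r₁₃ = 1.58 m, r₁₄ = 1.88 m, r₂₃ = 0.374 m, r₂₄ = 1.04 m, r₃₄ = 0.795 m.
Summing all 6 pair terms gives U = 5.81×10⁻⁷ J.

5.81×10⁻⁷ J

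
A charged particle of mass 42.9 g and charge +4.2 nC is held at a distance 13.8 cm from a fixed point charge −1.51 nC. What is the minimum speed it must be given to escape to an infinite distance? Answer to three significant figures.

To just escape, total mechanical energy must reach zero at infinity: ½mv²_min + U = 0, so ½mv²_min = −U = |kQq|/r.
|U| = |kQq|/r = (8.99×10⁹ N·m²/C²)(1.51×10⁻⁹)(4.20×10⁻⁹)/(0.138) = 4.13×10⁻⁷ J.
v_min = √(2|U|/m) = √(2·4.13×10⁻⁷/0.0429) = 4.39×10⁻³ m/s.

4.39×10⁻³ m/s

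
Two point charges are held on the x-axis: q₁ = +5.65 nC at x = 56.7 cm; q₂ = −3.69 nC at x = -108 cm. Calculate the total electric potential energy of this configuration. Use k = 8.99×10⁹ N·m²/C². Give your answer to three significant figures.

The assembly work is the sum of pairwise potential energies, U = Σ_{i<j} kqᵢqⱼ/rᵢⱼ.
Pair separations: r₁₂ = 1.65 m.
U = (-1.14×10⁻⁷) = -1.14×10⁻⁷ J.

-1.14×10⁻⁷ J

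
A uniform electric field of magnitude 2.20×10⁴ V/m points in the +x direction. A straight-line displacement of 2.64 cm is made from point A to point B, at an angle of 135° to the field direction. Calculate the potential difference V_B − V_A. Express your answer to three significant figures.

Only the component of displacement along E changes the potential: ΔV = −E·d·cosθ.
ΔV = −(2.20×10⁴ V/m)(0.0264 m)cos135° = 411 V.

411 V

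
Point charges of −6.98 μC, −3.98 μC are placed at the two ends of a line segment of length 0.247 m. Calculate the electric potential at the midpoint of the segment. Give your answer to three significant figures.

-7.98×10⁵ V

The total potential is the scalar sum of each charge's contribution, V = Σ kqᵢ/rᵢ.
Each charge is 0.123 m from the midpoint.
V = k[(-6.98×10⁻⁶)/(0.123) + (-3.98×10⁻⁶)/(0.123)] = -7.98×10⁵ V.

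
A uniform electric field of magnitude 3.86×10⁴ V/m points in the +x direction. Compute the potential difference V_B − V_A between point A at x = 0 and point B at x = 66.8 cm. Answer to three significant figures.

In a uniform field, potential decreases in the direction of E: V_B − V_A = −E·Δx.
V_B − V_A = −(3.86×10⁴ V/m)(0.668 m) = -2.58×10⁴ V.

-2.58×10⁴ V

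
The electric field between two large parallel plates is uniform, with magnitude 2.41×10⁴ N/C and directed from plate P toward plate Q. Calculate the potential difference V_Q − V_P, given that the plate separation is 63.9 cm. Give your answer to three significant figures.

-1.54×10⁴ V

In a uniform field, potential decreases in the direction of E: ΔV = −E·d for a displacement d parallel to E.
Going from P to Q is a displacement of 63.9 cm along the field, so V_Q − V_P = −Ed = -1.54×10⁴ V.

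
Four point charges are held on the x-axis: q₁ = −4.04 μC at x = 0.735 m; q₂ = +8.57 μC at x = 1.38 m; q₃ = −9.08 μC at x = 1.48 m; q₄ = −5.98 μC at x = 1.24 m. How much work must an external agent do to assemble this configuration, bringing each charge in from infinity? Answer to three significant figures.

-7.86 J

The work to assemble the configuration equals its total potential energy, U = Σ kqᵢqⱼ/rᵢⱼ over all pairs.
Pair separations: r₁₂ = 0.645 m, r₁₃ = 0.745 m, r₁₄ = 0.505 m, r₂₃ = 0.100 m, r₂₄ = 0.140 m, r₃₄ = 0.240 m.
Summing all 6 pair terms gives U = -7.86 J.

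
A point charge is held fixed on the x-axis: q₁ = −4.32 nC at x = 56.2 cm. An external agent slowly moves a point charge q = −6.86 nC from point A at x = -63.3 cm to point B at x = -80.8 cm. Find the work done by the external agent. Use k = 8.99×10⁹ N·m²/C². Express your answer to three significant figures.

-2.85×10⁻⁸ J

For quasistatic motion the external work equals the change in potential energy: W_ext = qΔV = q(V_B − V_A).
At A: distance to the source charge is 1.20 m; V_A = kq₁/r = -32.5 V.
At B: distance to the source charge is 1.37 m; V_B = kq₁/r = -28.3 V.
ΔV = V_B − V_A = 4.15 V.
W_ext = qΔV = (-6.86×10⁻⁹ C)(4.15 V) = -2.85×10⁻⁸ J.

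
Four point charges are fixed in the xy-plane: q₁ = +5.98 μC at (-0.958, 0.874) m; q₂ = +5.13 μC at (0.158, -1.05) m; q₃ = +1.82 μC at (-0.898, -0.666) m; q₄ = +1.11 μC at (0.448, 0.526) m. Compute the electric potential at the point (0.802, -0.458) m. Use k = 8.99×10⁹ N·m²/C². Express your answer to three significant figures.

Electric potential is a scalar, so the contributions from each charge add algebraically: V = Σ kqᵢ/rᵢ.
Distances from the field point to each charge: r₁ = 2.21 m, r₂ = 0.875 m, r₃ = 1.71 m, r₄ = 1.05 m.
V = k[(5.98×10⁻⁶)/(2.21) + (5.13×10⁻⁶)/(0.875) + (1.82×10⁻⁶)/(1.71) + (1.11×10⁻⁶)/(1.05)] = 9.62×10⁴ V.

9.62×10⁴ V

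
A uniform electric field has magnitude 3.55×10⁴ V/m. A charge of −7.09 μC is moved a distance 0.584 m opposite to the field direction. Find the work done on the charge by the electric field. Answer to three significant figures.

The potential change for a displacement 0.584 m opposite to the field direction is ΔV = +Ed = 2.07×10⁴ V.
W_field = −qΔV = 0.147 J.

0.147 J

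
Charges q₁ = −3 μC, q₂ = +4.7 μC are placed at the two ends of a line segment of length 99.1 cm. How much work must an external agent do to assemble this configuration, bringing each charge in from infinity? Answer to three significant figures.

The assembly work is the sum of pairwise potential energies, U = Σ_{i<j} kqᵢqⱼ/rᵢⱼ.
The separation is r = 0.991 m.
U = (-0.128) = -0.128 J.

-0.128 J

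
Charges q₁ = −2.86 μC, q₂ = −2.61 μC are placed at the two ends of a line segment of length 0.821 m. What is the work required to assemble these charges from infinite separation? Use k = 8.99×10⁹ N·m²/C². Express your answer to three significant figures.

0.0817 J

The work to assemble the configuration equals its total potential energy, U = Σ kqᵢqⱼ/rᵢⱼ over all pairs.
The separation is r = 0.821 m.
U = (0.0817) = 0.0817 J.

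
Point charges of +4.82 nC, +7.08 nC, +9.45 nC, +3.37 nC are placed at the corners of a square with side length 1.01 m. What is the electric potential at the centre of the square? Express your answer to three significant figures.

311 V

The total potential is the scalar sum of each charge's contribution, V = Σ kqᵢ/rᵢ.
The distance from each corner to the centre is a√2/2 = 0.714 m.
V = k[(4.82×10⁻⁹)/(0.714) + (7.08×10⁻⁹)/(0.714) + (9.45×10⁻⁹)/(0.714) + (3.37×10⁻⁹)/(0.714)] = 311 V.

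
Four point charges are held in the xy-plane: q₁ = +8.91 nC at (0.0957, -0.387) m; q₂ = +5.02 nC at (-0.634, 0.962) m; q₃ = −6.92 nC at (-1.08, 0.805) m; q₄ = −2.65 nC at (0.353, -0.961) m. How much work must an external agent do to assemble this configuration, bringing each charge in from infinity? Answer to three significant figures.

-1.05×10⁻⁶ J

The work to assemble the configuration equals its total potential energy, U = Σ kqᵢqⱼ/rᵢⱼ over all pairs.
Pair separations: r₁₂ = 1.53 m, r₁₃ = 1.67 m, r₁₄ = 0.629 m, r₂₃ = 0.473 m, r₂₄ = 2.16 m, r₃₄ = 2.27 m.
Summing all 6 pair terms gives U = -1.05×10⁻⁶ J.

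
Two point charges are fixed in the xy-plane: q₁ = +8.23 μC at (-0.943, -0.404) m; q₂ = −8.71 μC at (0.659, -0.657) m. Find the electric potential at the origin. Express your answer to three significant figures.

Electric potential is a scalar, so the contributions from each charge add algebraically: V = Σ kqᵢ/rᵢ.
Distances from the field point to each charge: r₁ = 1.03 m, r₂ = 0.931 m.
V = k[(8.23×10⁻⁶)/(1.03) + (-8.71×10⁻⁶)/(0.931)] = -1.20×10⁴ V.

-1.20×10⁴ V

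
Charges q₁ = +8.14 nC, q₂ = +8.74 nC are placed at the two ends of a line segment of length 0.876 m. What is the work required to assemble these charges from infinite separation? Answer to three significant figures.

The assembly work is the sum of pairwise potential energies, U = Σ_{i<j} kqᵢqⱼ/rᵢⱼ.
The separation is r = 0.876 m.
U = (7.30×10⁻⁷) = 7.30×10⁻⁷ J.

7.30×10⁻⁷ J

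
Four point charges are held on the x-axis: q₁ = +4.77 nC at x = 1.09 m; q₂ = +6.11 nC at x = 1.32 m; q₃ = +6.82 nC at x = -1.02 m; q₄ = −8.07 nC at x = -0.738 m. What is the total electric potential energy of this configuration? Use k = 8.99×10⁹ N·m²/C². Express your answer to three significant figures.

The assembly work is the sum of pairwise potential energies, U = Σ_{i<j} kqᵢqⱼ/rᵢⱼ.
Pair separations: r₁₂ = 0.230 m, r₁₃ = 2.11 m, r₁₄ = 1.83 m, r₂₃ = 2.34 m, r₂₄ = 2.06 m, r₃₄ = 0.282 m.
Summing all 6 pair terms gives U = -7.21×10⁻⁷ J.

-7.21×10⁻⁷ J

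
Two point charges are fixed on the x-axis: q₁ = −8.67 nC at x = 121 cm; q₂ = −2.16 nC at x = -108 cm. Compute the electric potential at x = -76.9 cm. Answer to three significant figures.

-102 V

The total potential is the scalar sum of each charge's contribution, V = Σ kqᵢ/rᵢ.
Distances from the field point to each charge: r₁ = 1.98 m, r₂ = 0.311 m.
V = k[(-8.67×10⁻⁹)/(1.98) + (-2.16×10⁻⁹)/(0.311)] = -102 V.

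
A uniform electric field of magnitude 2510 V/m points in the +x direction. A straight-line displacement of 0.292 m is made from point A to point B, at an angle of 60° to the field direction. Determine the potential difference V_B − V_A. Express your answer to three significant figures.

-366 V

Only the component of displacement along E changes the potential: ΔV = −E·d·cosθ.
ΔV = −(2510 V/m)(0.292 m)cos60° = -366 V.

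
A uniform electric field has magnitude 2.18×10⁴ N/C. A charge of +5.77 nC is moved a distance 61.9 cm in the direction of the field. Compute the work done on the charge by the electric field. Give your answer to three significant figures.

The potential change for a displacement 61.9 cm in the direction of the field is ΔV = −Ed = -1.35×10⁴ V.
W_field = −qΔV = 7.79×10⁻⁵ J.

7.79×10⁻⁵ J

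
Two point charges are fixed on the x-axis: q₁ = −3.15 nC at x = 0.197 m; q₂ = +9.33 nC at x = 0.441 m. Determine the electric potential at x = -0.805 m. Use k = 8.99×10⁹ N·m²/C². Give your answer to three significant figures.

Electric potential is a scalar, so the contributions from each charge add algebraically: V = Σ kqᵢ/rᵢ.
Distances from the field point to each charge: r₁ = 1.00 m, r₂ = 1.25 m.
V = k[(-3.15×10⁻⁹)/(1.00) + (9.33×10⁻⁹)/(1.25)] = 39.1 V.

39.1 V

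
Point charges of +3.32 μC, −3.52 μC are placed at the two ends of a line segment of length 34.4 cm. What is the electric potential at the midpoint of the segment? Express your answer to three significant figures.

-1.05×10⁴ V

Electric potential is a scalar, so the contributions from each charge add algebraically: V = Σ kqᵢ/rᵢ.
Each charge is 0.172 m from the midpoint.
V = k[(3.32×10⁻⁶)/(0.172) + (-3.52×10⁻⁶)/(0.172)] = -1.05×10⁴ V.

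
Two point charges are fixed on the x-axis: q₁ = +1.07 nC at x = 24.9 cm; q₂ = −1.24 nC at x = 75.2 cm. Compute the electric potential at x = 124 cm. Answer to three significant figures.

Electric potential is a scalar, so the contributions from each charge add algebraically: V = Σ kqᵢ/rᵢ.
Distances from the field point to each charge: r₁ = 0.991 m, r₂ = 0.488 m.
V = k[(1.07×10⁻⁹)/(0.991) + (-1.24×10⁻⁹)/(0.488)] = -13.1 V.

-13.1 V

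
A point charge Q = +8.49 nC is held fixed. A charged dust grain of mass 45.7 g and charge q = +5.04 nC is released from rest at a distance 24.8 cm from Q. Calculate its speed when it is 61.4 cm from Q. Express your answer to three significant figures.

Only the electrostatic force acts, so mechanical energy is conserved: ½mv² = U₁ − U₂ = kQq(1/r₁ − 1/r₂).
U₁ − U₂ = (8.99×10⁹ N·m²/C²)(8.49×10⁻⁹ C)(5.04×10⁻⁹ C)(1/0.248 − 1/0.614) = 9.25×10⁻⁷ J.
v = √(2·9.25×10⁻⁷/0.0457) = 6.36×10⁻³ m/s.

6.36×10⁻³ m/s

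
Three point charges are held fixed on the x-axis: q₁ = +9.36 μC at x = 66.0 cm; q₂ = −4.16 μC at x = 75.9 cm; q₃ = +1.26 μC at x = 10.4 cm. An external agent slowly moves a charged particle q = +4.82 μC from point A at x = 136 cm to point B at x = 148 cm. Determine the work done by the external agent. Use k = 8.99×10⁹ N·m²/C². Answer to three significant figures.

-0.0387 J

For quasistatic motion the external work equals the change in potential energy: W_ext = qΔV = q(V_B − V_A).
At A: distances to the source charges are 0.700 m, 0.601 m, 1.26 m; V_A = Σ kqᵢ/rᵢ = 6.70×10⁴ V.
At B: distances to the source charges are 0.820 m, 0.721 m, 1.38 m; V_B = Σ kqᵢ/rᵢ = 5.90×10⁴ V.
ΔV = V_B − V_A = -8020 V.
W_ext = qΔV = (4.82×10⁻⁶ C)(-8020 V) = -0.0387 J.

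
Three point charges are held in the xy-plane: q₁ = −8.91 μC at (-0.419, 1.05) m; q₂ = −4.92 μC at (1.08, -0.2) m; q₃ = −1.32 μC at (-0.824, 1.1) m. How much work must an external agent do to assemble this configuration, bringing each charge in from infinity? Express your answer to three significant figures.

The work to assemble the configuration equals its total potential energy, U = Σ kqᵢqⱼ/rᵢⱼ over all pairs.
Pair separations: r₁₂ = 1.95 m, r₁₃ = 0.408 m, r₂₃ = 2.31 m.
U = (0.202) + (0.259) + (0.0253) = 0.486 J.

0.486 J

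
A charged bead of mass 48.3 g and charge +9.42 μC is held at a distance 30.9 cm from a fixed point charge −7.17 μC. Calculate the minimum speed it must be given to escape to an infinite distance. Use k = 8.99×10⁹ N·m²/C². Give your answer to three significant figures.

9.02 m/s

To just escape, total mechanical energy must reach zero at infinity: ½mv²_min + U = 0, so ½mv²_min = −U = |kQq|/r.
|U| = |kQq|/r = (8.99×10⁹ N·m²/C²)(7.17×10⁻⁶)(9.42×10⁻⁶)/(0.309) = 1.97 J.
v_min = √(2|U|/m) = √(2·1.97/0.0483) = 9.02 m/s.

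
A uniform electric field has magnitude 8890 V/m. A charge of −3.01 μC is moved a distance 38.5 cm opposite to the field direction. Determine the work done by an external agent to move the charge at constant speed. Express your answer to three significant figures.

The potential change for a displacement 38.5 cm opposite to the field direction is ΔV = +Ed = 3420 V.
W_ext = qΔV = -0.0103 J.

-0.0103 J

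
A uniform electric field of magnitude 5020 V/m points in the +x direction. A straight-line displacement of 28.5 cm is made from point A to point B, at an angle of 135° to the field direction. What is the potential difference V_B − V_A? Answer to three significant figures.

1010 V

Only the component of displacement along E changes the potential: ΔV = −E·d·cosθ.
ΔV = −(5020 V/m)(0.285 m)cos135° = 1010 V.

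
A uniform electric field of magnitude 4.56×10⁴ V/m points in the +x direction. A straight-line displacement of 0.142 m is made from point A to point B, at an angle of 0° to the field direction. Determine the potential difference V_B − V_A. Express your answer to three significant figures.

-6480 V

Only the component of displacement along E changes the potential: ΔV = −E·d·cosθ.
ΔV = −(4.56×10⁴ V/m)(0.142 m)cos0° = -6480 V.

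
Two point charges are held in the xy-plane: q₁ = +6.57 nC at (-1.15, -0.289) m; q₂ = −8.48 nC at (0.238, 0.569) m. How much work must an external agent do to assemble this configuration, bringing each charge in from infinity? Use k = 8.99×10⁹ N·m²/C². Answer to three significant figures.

The assembly work is the sum of pairwise potential energies, U = Σ_{i<j} kqᵢqⱼ/rᵢⱼ.
Pair separations: r₁₂ = 1.63 m.
U = (-3.07×10⁻⁷) = -3.07×10⁻⁷ J.

-3.07×10⁻⁷ J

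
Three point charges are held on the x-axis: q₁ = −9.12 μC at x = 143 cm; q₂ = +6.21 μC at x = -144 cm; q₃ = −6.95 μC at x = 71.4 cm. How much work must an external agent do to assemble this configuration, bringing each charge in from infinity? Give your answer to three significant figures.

0.438 J

The work to assemble the configuration equals its total potential energy, U = Σ kqᵢqⱼ/rᵢⱼ over all pairs.
Pair separations: r₁₂ = 2.87 m, r₁₃ = 0.716 m, r₂₃ = 2.15 m.
U = (-0.177) + (0.796) + (-0.180) = 0.438 J.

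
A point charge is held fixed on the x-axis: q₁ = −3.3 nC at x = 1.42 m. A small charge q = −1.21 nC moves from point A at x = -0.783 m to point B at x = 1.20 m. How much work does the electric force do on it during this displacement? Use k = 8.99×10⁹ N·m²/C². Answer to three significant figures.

The work done by the electric force is W_field = −ΔU = −q(V_B − V_A) = q(V_A − V_B).
At A: distance to the source charge is 2.20 m; V_A = kq₁/r = -13.5 V.
At B: distance to the source charge is 0.220 m; V_B = kq₁/r = -135 V.
ΔV = V_B − V_A = -121 V.
W_field = −qΔV = −(-1.21×10⁻⁹ C)(-121 V) = -1.47×10⁻⁷ J.

-1.47×10⁻⁷ J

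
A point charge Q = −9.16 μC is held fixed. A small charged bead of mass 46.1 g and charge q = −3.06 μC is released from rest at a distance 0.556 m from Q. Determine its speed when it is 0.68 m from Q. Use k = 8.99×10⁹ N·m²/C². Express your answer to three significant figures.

Only the electrostatic force acts, so mechanical energy is conserved: ½mv² = U₁ − U₂ = kQq(1/r₁ − 1/r₂).
U₁ − U₂ = (8.99×10⁹ N·m²/C²)(-9.16×10⁻⁶ C)(-3.06×10⁻⁶ C)(1/0.556 − 1/0.680) = 0.0826 J.
v = √(2·0.0826/0.0461) = 1.89 m/s.

1.89 m/s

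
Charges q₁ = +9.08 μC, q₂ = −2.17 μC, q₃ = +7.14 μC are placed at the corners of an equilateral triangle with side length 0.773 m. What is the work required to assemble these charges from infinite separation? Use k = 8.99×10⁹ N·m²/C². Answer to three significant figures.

0.345 J

The work to assemble the configuration equals its total potential energy, U = Σ kqᵢqⱼ/rᵢⱼ over all pairs.
All three pair separations equal the side length, 0.773 m.
U = (-0.229) + (0.754) + (-0.180) = 0.345 J.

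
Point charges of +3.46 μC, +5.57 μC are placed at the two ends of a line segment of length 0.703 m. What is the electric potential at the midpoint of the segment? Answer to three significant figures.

Electric potential is a scalar, so the contributions from each charge add algebraically: V = Σ kqᵢ/rᵢ.
Each charge is 0.351 m from the midpoint.
V = k[(3.46×10⁻⁶)/(0.351) + (5.57×10⁻⁶)/(0.351)] = 2.31×10⁵ V.

2.31×10⁵ V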